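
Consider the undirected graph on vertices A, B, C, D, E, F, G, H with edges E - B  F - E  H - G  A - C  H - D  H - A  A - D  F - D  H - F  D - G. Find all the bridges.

The edges on the cycle H-F-D-H are not bridges since each lies on that cycle.
But removing C - A disconnects C from A; removing E - F disconnects E from F; removing B - E disconnects B from E — these are bridges.

A-C, B-E, E-F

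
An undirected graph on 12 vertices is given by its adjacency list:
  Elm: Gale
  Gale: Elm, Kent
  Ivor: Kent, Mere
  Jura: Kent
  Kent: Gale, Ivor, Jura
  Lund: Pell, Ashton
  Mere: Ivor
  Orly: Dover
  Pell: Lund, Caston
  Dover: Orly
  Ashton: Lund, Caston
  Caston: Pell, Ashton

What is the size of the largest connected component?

Starting from Orly we can reach Orly, Dover. That is one component of size 2.
Starting from Lund we can reach Lund, Pell, Ashton, Caston. That is one component of size 4.
Starting from Elm we can reach Elm, Gale, Ivor, Jura, Kent, Mere. That is one component of size 6.
The largest has 6 vertices.

6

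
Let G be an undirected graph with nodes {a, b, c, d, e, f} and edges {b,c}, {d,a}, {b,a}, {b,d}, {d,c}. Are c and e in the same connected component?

No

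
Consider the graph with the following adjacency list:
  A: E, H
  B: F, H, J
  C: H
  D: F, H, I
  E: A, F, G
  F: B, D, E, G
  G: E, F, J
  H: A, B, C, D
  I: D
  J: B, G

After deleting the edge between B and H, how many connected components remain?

1

B and H are still connected via B-F-D-H, so the component count stays at 1.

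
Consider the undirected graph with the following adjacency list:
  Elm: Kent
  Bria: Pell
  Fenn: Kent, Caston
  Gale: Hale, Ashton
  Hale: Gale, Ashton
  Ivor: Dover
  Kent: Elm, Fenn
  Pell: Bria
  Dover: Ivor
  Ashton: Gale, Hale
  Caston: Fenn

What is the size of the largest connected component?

Starting from Ivor we can reach Ivor, Dover. That is one component of size 2.
Starting from Bria we can reach Bria, Pell. That is one component of size 2.
Starting from Gale we can reach Gale, Hale, Ashton. That is one component of size 3.
Starting from Elm we can reach Elm, Fenn, Kent, Caston. That is one component of size 4.
The largest has 4 vertices.

4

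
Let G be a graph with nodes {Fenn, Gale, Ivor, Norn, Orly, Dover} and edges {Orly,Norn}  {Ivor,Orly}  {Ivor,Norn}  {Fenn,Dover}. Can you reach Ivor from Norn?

Yes

From Norn we can reach Ivor, Norn, Orly, which includes Ivor.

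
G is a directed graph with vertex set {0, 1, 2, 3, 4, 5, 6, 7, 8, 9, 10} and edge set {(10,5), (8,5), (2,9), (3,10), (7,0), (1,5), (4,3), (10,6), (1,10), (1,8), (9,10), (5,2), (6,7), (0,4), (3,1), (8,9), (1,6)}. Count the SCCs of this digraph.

{0, 1, 2, 3, 4, 5, 6, 7, 8, 9, 10} are all mutually reachable — one SCC of size 11.
That gives 1 strongly connected component.

1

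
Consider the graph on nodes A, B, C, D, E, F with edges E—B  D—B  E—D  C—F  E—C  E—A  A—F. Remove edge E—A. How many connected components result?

E and A are still connected via E-C-F-A, so the component count stays at 1.

1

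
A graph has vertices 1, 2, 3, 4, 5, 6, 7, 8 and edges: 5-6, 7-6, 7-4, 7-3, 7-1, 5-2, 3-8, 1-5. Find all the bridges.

2-5, 3-7, 3-8, 4-7

The edges on the cycle 7-1-5-6-7 are not bridges since each lies on that cycle.
But removing 3-8 disconnects 3 from 8; removing 7-4 disconnects 7 from 4; removing 2-5 disconnects 2 from 5; removing 7-3 disconnects 7 from 3 — these are bridges.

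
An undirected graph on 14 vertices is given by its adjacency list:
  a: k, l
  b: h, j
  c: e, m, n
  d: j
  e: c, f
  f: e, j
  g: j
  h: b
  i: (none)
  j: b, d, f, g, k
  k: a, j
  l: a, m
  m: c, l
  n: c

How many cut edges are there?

The edges on the cycle l-m-c-e-f-j-k-a-l are not bridges since each lies on that cycle.
But removing b-h disconnects b from h; removing c-n disconnects c from n; removing d-j disconnects d from j; removing b-j disconnects b from j — these are bridges.
In total 5 edges are bridges.

5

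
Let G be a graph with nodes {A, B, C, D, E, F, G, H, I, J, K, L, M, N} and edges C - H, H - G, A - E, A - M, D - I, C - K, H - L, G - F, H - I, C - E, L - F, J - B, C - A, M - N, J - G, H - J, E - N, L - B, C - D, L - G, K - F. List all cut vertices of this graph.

C

Removing C increases the component count from 1 to 2, so C is a cut vertex.
By contrast removing G leaves 1 component; it is not a cut vertex. No other vertex is a cut vertex either.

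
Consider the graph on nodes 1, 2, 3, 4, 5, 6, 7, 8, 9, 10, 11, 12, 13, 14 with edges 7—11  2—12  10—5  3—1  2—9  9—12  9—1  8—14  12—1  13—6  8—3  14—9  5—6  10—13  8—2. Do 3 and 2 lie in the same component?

From 3 we can reach 1, 2, 3, 8, 9, 12, 14, which includes 2.

Yes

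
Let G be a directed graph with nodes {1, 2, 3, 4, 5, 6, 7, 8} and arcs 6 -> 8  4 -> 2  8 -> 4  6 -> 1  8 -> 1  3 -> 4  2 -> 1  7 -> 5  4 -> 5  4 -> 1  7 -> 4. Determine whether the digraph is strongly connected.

No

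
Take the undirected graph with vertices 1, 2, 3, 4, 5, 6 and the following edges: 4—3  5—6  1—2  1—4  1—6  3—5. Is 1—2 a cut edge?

Yes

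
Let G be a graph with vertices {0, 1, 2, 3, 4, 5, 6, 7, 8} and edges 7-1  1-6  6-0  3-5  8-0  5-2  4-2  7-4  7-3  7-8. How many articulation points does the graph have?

1

Removing 7 increases the component count from 1 to 2, so 7 is a cut vertex.
By contrast removing 6 leaves 1 component; it is not a cut vertex. No other vertex is a cut vertex either.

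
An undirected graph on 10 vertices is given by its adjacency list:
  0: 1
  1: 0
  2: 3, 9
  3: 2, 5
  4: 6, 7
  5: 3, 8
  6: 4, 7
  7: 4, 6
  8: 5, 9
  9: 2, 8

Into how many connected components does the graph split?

3

Starting from 0 we can reach 0, 1. That is one component of size 2.
Starting from 4 we can reach 4, 6, 7. That is one component of size 3.
Starting from 2 we can reach 2, 3, 5, 8, 9. That is one component of size 5.
Total: 3 components.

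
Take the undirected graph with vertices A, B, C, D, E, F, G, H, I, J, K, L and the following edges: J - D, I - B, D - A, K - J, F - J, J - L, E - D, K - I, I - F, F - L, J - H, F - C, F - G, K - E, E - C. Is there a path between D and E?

From D we can reach A, B, C, D, E, F, G, H, I, J, K, L, which includes E.

Yes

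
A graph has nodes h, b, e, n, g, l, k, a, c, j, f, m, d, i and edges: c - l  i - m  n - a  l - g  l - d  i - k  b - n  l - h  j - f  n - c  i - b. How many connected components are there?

3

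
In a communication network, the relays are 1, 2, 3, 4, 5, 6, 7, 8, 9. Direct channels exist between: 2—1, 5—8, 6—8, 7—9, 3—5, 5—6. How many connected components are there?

4 is isolated — a component by itself.
Starting from 7 we can reach 7, 9. That is one component of size 2.
Starting from 1 we can reach 1, 2. That is one component of size 2.
Starting from 3 we can reach 3, 5, 6, 8. That is one component of size 4.
Total: 4 components.

4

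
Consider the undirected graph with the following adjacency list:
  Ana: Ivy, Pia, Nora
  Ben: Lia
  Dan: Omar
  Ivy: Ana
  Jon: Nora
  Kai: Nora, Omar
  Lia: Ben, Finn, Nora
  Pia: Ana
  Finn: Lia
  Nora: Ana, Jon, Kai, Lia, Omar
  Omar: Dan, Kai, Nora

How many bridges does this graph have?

The edges on the cycle Omar-Kai-Nora-Omar are not bridges since each lies on that cycle.
But removing Ben-Lia disconnects Ben from Lia; removing Nora-Ana disconnects Nora from Ana; removing Ana-Ivy disconnects Ana from Ivy; removing Omar-Dan disconnects Omar from Dan — these are bridges.
In total 8 edges are bridges.

8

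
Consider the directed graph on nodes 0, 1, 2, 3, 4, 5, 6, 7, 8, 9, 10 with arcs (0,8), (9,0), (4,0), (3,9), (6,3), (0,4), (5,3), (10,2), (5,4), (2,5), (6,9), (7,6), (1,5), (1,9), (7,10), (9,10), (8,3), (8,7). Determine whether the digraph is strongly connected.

There is no directed path from 0 to 1, so the graph is not strongly connected.

No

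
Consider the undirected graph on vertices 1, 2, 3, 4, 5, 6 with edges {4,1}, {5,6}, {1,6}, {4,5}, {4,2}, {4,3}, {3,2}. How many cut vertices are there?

Removing 4 increases the component count from 1 to 2, so 4 is a cut vertex.
By contrast removing 3 leaves 1 component; it is not a cut vertex. No other vertex is a cut vertex either.

1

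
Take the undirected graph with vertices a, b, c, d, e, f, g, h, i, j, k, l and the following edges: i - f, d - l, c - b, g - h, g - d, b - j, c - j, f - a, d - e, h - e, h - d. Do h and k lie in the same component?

No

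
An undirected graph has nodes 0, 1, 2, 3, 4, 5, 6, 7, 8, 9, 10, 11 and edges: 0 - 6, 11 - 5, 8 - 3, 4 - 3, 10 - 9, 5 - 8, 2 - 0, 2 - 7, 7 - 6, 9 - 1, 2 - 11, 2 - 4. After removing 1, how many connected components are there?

2

With 1 gone, the remaining components are: {9, 10}; {0, 2, 3, 4, 5, 6, 7, 8, 11}.
That is 2 components.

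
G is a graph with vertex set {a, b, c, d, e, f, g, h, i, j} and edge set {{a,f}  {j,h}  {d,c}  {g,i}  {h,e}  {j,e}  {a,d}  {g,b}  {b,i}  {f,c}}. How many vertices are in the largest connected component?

4

Starting from b we can reach b, g, i. That is one component of size 3.
Starting from e we can reach e, h, j. That is one component of size 3.
Starting from a we can reach a, c, d, f. That is one component of size 4.
The largest has 4 vertices.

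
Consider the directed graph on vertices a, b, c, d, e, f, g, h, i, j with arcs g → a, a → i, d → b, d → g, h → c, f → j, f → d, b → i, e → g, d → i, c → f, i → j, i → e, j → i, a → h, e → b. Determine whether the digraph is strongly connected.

From e we can reach every vertex (a, b, c, d, e, f, g, h, i, j), and every vertex can reach e (a, b, c, d, e, f, g, h, i, j). So the whole graph is one strongly connected component.

Yes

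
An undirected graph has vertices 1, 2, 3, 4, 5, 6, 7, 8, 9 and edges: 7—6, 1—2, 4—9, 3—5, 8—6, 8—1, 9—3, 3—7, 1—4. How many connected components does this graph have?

1

Starting from 1 we can reach 1, 2, 3, 4, 5, 6, 7, 8, 9. That is one component of size 9.
Total: 1 component.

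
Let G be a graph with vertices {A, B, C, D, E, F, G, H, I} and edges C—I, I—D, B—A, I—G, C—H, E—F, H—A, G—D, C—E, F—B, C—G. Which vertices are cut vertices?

C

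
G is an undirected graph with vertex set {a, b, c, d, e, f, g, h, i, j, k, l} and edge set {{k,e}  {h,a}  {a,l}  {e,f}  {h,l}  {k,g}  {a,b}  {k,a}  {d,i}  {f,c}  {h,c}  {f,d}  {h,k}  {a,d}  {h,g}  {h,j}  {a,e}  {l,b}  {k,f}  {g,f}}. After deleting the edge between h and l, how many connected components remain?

h and l are still connected via h-a-l, so the component count stays at 1.

1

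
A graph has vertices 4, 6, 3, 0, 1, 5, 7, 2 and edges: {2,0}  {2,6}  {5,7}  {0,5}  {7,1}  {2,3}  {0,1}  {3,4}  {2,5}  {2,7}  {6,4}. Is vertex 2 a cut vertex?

Yes

Deleting 2 raises the number of components from 1 to 2, so 2 is a cut vertex.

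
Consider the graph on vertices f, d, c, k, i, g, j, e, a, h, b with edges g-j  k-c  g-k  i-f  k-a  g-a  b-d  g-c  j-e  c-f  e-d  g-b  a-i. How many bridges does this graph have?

0

The edges on the cycle g-j-e-d-b-g are not bridges since each lies on that cycle.
Every edge lies on some cycle, so there are no bridges.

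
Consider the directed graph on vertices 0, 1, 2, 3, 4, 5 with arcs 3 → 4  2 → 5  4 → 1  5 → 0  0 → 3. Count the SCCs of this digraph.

{2} is an SCC by itself.
{1} is an SCC by itself.
{5} is an SCC by itself.
{4} is an SCC by itself.
{3} is an SCC by itself.
(and 1 more singleton SCC)
That gives 6 strongly connected components.

6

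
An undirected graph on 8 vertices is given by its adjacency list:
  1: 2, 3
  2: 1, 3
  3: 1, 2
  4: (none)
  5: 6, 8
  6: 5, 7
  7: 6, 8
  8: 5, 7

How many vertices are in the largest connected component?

4

4 is isolated — a component by itself.
Starting from 1 we can reach 1, 2, 3. That is one component of size 3.
Starting from 5 we can reach 5, 6, 7, 8. That is one component of size 4.
The largest has 4 vertices.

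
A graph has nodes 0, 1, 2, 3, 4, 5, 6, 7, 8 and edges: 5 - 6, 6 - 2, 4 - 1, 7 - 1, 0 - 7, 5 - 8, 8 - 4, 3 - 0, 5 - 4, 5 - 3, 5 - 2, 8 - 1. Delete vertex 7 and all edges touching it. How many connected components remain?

With 7 gone, the remaining components are: {0, 1, 2, 3, 4, 5, 6, 8}.
That is 1 component.

1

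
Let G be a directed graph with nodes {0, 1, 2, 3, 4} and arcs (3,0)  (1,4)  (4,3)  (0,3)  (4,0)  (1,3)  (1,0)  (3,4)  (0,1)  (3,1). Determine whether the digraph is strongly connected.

No

There is no directed path from 3 to 2, so the graph is not strongly connected.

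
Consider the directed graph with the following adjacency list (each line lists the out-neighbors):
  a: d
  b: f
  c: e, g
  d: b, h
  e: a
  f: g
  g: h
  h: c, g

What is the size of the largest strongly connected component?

8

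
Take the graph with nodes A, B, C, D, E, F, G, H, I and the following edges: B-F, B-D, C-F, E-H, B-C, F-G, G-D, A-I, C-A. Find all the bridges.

The edges on the cycle B-C-F-B are not bridges since each lies on that cycle.
But removing I-A disconnects I from A; removing A-C disconnects A from C; removing H-E disconnects H from E — these are bridges.

A-C, A-I, E-H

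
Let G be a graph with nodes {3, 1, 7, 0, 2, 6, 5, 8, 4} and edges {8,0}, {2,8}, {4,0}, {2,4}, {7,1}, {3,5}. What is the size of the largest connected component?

4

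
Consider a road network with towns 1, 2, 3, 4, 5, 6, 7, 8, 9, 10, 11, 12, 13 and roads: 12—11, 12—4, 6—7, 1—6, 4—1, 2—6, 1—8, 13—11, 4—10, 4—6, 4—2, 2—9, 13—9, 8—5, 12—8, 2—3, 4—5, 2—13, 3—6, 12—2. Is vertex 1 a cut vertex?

Deleting 1 leaves 1 component (was 1) (its neighbors 4, 6, 8 remain connected to each other), so 1 is not a cut vertex.

No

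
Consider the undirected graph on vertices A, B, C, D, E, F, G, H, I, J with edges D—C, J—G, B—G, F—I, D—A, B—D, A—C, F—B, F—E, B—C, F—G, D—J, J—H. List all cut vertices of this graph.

F, J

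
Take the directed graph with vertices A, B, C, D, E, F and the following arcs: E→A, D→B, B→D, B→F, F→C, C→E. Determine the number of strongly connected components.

5

{B, D} are all mutually reachable — one SCC of size 2.
{A} is an SCC by itself.
{E} is an SCC by itself.
{F} is an SCC by itself.
{C} is an SCC by itself.
That gives 5 strongly connected components.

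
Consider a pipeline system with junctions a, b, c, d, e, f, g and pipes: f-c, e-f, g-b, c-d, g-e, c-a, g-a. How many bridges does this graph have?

2

The edges on the cycle g-e-f-c-a-g are not bridges since each lies on that cycle.
But removing g-b disconnects g from b; removing c-d disconnects c from d — these are bridges.
That makes 2 bridges.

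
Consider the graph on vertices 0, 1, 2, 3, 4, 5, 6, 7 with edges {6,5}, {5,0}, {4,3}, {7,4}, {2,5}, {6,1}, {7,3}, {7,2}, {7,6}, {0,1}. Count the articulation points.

1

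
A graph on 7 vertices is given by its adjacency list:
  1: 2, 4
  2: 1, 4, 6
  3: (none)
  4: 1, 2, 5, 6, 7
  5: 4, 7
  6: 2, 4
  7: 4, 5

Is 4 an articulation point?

Yes

Deleting 4 raises the number of components from 2 to 3, so 4 is a cut vertex.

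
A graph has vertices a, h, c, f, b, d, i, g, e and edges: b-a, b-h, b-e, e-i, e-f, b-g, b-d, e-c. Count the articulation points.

2

Removing b increases the component count from 1 to 5, so b is a cut vertex.
Removing e increases the component count from 1 to 4, so e is a cut vertex.
By contrast removing g leaves 1 component; it is not a cut vertex. No other vertex is a cut vertex either.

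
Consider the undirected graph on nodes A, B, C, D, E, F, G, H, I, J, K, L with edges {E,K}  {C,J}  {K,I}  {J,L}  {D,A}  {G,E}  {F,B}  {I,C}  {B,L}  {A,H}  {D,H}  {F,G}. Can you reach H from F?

The component containing F is {B, C, E, F, G, I, J, K, L}, and H is not in it.

No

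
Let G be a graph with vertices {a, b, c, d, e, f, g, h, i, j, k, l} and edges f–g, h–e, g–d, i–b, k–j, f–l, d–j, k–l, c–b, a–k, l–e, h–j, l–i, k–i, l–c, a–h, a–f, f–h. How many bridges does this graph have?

The edges on the cycle a-f-h-e-l-k-a are not bridges since each lies on that cycle.
Every edge lies on some cycle, so there are no bridges.

0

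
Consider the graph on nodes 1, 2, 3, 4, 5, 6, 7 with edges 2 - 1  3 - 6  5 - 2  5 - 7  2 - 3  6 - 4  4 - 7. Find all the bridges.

The edges on the cycle 5-2-3-6-4-7-5 are not bridges since each lies on that cycle.
But removing 2 - 1 disconnects 2 from 1 — this is a bridge.

1-2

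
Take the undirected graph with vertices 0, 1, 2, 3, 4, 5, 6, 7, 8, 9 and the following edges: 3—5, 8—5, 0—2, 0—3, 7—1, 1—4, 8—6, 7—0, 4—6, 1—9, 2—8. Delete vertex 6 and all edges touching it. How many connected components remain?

1

With 6 gone, the remaining components are: {0, 1, 2, 3, 4, 5, 7, 8, 9}.
That is 1 component.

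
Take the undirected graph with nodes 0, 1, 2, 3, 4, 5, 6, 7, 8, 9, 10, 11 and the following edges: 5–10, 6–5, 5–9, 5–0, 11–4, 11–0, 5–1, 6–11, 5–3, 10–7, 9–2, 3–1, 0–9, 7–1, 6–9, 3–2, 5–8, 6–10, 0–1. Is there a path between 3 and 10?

Yes

From 3 we can reach 0, 1, 2, 3, 4, 5, 6, 7, 8, 9, 10, 11, which includes 10.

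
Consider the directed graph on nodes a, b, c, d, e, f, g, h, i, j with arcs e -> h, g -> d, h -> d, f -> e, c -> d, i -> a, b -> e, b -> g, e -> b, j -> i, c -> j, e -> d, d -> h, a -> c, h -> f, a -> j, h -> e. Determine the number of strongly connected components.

2

{b, d, e, f, g, h} are all mutually reachable — one SCC of size 6.
{a, c, i, j} are all mutually reachable — one SCC of size 4.
That gives 2 strongly connected components.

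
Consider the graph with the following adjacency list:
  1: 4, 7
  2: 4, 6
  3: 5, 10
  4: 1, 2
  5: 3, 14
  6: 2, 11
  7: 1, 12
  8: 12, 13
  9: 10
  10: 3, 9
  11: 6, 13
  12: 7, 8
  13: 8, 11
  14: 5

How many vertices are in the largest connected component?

9

Starting from 3 we can reach 3, 5, 9, 10, 14. That is one component of size 5.
Starting from 1 we can reach 1, 2, 4, 6, 7, 8, 11, 12, 13. That is one component of size 9.
The largest has 9 vertices.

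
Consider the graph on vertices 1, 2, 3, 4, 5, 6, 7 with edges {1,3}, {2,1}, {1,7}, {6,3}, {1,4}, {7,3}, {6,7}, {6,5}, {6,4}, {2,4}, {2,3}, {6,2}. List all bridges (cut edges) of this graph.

5-6

The edges on the cycle 6-2-1-7-6 are not bridges since each lies on that cycle.
But removing 6—5 disconnects 6 from 5 — this is a bridge.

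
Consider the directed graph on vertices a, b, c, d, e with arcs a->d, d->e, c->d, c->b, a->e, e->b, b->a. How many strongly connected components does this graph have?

{a, b, d, e} are all mutually reachable — one SCC of size 4.
{c} is an SCC by itself.
That gives 2 strongly connected components.

2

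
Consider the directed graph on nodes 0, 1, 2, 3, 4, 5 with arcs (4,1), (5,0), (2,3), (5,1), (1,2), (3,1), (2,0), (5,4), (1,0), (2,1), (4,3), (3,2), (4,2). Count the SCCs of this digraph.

{1, 2, 3} are all mutually reachable — one SCC of size 3.
{0} is an SCC by itself.
{4} is an SCC by itself.
{5} is an SCC by itself.
That gives 4 strongly connected components.

4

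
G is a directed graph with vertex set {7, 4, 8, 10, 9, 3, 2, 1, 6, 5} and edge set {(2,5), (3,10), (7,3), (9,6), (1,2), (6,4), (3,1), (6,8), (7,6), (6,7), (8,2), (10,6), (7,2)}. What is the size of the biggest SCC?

4

{3, 6, 7, 10} are all mutually reachable — one SCC of size 4.
{4} is an SCC by itself.
{1} is an SCC by itself.
{9} is an SCC by itself.
{5} is an SCC by itself.
(and 2 more singleton SCCs)
The largest has 4 vertices.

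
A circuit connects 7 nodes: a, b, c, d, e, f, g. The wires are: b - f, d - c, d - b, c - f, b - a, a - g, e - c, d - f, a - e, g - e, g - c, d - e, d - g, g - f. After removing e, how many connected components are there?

1

With e gone, the remaining components are: {a, b, c, d, f, g}.
That is 1 component.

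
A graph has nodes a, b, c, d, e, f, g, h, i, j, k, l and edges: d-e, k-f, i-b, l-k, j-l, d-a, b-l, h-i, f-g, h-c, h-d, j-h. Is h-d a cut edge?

Yes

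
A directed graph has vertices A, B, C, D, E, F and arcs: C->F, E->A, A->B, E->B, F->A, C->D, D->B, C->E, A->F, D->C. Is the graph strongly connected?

No

There is no directed path from E to D, so the graph is not strongly connected.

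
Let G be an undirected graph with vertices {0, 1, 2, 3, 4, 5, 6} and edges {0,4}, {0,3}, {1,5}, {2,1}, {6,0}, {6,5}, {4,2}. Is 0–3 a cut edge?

Removing 0–3 leaves no path between 0 and 3: the component count goes from 1 to 2. So it is a bridge.

Yes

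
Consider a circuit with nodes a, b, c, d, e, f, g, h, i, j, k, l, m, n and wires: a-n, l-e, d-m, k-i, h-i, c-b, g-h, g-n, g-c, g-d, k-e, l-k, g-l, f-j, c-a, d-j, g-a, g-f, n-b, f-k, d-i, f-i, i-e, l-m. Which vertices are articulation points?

g

Removing g increases the component count from 1 to 2, so g is a cut vertex.
By contrast removing a leaves 1 component; it is not a cut vertex. No other vertex is a cut vertex either.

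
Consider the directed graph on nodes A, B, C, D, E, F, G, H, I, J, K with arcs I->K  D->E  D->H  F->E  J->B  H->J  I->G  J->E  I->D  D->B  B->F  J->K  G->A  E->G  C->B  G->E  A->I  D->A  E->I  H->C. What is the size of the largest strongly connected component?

{A, B, C, D, E, F, G, H, I, J} are all mutually reachable — one SCC of size 10.
{K} is an SCC by itself.
The largest has 10 vertices.

10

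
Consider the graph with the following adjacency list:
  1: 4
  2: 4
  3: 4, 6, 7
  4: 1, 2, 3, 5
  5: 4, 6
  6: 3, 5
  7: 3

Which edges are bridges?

1-4, 2-4, 3-7

The edges on the cycle 3-4-5-6-3 are not bridges since each lies on that cycle.
But removing 4-2 disconnects 4 from 2; removing 7-3 disconnects 7 from 3; removing 1-4 disconnects 1 from 4 — these are bridges.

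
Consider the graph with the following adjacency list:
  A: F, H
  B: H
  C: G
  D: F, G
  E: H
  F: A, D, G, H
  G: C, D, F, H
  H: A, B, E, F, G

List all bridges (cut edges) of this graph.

B-H, C-G, E-H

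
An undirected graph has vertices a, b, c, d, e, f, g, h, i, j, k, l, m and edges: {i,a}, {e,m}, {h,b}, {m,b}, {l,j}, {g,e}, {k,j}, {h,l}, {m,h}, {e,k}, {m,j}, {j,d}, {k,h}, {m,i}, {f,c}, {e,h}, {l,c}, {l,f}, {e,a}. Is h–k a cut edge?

After removing h–k, the path h-e-k still connects them, so the edge is not a bridge.

No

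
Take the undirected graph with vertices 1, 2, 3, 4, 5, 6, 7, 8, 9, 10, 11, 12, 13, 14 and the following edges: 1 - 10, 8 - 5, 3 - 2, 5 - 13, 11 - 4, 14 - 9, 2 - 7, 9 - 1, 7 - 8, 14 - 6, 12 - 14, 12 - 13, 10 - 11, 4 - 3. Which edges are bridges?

The edges on the cycle 12-14-9-1-10-11-4-3-2-7-8-5-13-12 are not bridges since each lies on that cycle.
But removing 14 - 6 disconnects 14 from 6 — this is a bridge.

14-6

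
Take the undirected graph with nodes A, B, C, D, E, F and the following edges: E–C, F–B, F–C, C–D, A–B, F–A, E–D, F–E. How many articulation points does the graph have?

1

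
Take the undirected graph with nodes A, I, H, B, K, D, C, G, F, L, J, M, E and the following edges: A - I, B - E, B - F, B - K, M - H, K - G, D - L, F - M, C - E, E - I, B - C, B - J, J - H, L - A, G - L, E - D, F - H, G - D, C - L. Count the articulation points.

Removing B increases the component count from 1 to 2, so B is a cut vertex.
By contrast removing G leaves 1 component; it is not a cut vertex. No other vertex is a cut vertex either.

1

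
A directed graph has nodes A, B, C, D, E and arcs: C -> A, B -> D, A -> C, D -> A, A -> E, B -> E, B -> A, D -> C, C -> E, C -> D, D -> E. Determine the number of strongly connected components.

3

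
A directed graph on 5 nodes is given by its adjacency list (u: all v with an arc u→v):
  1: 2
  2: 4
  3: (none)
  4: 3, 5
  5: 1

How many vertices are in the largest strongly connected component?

{1, 2, 4, 5} are all mutually reachable — one SCC of size 4.
{3} is an SCC by itself.
The largest has 4 vertices.

4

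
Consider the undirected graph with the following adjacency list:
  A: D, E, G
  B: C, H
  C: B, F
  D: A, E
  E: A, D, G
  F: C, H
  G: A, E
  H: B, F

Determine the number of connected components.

Starting from A we can reach A, D, E, G. That is one component of size 4.
Starting from B we can reach B, C, F, H. That is one component of size 4.
Total: 2 components.

2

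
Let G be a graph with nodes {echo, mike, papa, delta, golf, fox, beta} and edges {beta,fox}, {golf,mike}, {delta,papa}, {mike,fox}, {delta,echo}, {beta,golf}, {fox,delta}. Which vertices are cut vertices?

Removing fox increases the component count from 1 to 2, so fox is a cut vertex.
Removing delta increases the component count from 1 to 3, so delta is a cut vertex.
By contrast removing mike leaves 1 component; it is not a cut vertex. No other vertex is a cut vertex either.

fox, delta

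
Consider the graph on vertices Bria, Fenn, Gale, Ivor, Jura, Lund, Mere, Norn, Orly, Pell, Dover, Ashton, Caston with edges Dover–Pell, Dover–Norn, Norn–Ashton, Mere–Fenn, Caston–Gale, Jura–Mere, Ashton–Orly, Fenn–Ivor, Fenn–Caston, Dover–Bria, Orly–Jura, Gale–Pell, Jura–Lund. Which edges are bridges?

Bria-Dover, Fenn-Ivor, Jura-Lund

The edges on the cycle Dover-Norn-Ashton-Orly-Jura-Mere-Fenn-Caston-Gale-Pell-Dover are not bridges since each lies on that cycle.
But removing Jura–Lund disconnects Jura from Lund; removing Ivor–Fenn disconnects Ivor from Fenn; removing Dover–Bria disconnects Dover from Bria — these are bridges.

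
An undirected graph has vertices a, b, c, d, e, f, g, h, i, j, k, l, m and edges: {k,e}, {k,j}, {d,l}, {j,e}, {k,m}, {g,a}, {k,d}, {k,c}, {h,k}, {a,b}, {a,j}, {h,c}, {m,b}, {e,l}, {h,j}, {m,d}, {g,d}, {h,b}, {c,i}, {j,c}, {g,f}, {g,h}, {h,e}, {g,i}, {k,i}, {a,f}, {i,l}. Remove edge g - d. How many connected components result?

g and d are still connected via g-h-k-d, so the component count stays at 1.

1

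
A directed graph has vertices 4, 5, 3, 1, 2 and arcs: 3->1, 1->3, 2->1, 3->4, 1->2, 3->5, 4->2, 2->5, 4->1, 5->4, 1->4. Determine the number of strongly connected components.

1

{1, 2, 3, 4, 5} are all mutually reachable — one SCC of size 5.
That gives 1 strongly connected component.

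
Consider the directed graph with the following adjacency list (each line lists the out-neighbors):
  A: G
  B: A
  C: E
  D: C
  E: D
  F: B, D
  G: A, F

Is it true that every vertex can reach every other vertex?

There is no directed path from E to B, so the graph is not strongly connected.

No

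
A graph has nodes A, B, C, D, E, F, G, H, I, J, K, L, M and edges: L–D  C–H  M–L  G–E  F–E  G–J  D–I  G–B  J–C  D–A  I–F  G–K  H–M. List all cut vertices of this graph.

D, G

Removing D increases the component count from 1 to 2, so D is a cut vertex.
Removing G increases the component count from 1 to 3, so G is a cut vertex.
By contrast removing F leaves 1 component; it is not a cut vertex. No other vertex is a cut vertex either.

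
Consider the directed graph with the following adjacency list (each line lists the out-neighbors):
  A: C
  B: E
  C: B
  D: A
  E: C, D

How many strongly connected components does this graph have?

1

{A, B, C, D, E} are all mutually reachable — one SCC of size 5.
That gives 1 strongly connected component.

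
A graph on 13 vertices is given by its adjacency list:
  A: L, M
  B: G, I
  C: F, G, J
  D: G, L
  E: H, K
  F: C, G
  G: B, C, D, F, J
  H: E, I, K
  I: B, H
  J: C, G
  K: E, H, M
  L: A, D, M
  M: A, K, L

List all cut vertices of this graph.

G

Removing G increases the component count from 1 to 2, so G is a cut vertex.
By contrast removing H leaves 1 component; it is not a cut vertex. No other vertex is a cut vertex either.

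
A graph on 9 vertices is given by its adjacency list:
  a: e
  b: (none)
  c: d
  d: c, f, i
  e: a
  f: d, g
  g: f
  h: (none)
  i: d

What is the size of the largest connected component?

h is isolated — a component by itself.
b is isolated — a component by itself.
Starting from a we can reach a, e. That is one component of size 2.
Starting from c we can reach c, d, f, g, i. That is one component of size 5.
The largest has 5 vertices.

5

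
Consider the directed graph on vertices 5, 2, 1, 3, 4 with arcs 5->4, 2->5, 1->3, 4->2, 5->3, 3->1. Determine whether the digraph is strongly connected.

No

There is no directed path from 1 to 4, so the graph is not strongly connected.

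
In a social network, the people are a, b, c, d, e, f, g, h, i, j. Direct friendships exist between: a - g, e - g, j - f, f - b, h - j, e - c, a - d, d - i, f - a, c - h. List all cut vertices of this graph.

Removing a increases the component count from 1 to 2, so a is a cut vertex.
Removing d increases the component count from 1 to 2, so d is a cut vertex.
Removing f increases the component count from 1 to 2, so f is a cut vertex.
By contrast removing j leaves 1 component; it is not a cut vertex. No other vertex is a cut vertex either.

a, d, f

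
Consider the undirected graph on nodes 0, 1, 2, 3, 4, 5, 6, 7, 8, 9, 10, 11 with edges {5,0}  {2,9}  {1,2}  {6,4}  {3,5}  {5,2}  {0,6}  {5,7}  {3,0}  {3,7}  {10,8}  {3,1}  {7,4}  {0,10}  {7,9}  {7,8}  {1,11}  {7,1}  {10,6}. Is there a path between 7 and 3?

From 7 we can reach 0, 1, 2, 3, 4, 5, 6, 7, 8, 9, 10, 11, which includes 3.

Yes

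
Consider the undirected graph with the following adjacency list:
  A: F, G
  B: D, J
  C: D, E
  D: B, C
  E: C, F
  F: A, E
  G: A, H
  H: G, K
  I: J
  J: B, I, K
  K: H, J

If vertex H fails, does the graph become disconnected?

Deleting H leaves 1 component (was 1) (its neighbors G, K remain connected to each other), so H is not a cut vertex.

No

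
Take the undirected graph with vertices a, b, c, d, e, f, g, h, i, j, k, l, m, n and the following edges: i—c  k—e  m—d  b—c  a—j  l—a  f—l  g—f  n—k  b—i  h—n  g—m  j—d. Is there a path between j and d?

From j we can reach a, d, f, g, j, l, m, which includes d.

Yes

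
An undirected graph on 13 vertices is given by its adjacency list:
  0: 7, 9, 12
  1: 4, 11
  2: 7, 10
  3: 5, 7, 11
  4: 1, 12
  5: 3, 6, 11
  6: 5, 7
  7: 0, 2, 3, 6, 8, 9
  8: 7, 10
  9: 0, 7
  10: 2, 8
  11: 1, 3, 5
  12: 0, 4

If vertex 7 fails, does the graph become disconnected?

Deleting 7 raises the number of components from 1 to 2, so 7 is a cut vertex.

Yes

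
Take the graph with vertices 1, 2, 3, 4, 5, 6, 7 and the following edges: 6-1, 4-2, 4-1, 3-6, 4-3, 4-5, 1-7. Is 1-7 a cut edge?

Removing 1-7 leaves no path between 1 and 7: the component count goes from 1 to 2. So it is a bridge.

Yes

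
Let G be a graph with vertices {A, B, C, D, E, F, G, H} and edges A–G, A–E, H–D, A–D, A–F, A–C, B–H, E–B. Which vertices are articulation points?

Removing A increases the component count from 1 to 4, so A is a cut vertex.
By contrast removing G leaves 1 component; it is not a cut vertex. No other vertex is a cut vertex either.

A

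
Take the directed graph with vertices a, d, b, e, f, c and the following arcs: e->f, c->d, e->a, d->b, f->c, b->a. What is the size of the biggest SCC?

1

{f} is an SCC by itself.
{c} is an SCC by itself.
{d} is an SCC by itself.
{e} is an SCC by itself.
{b} is an SCC by itself.
(and 1 more singleton SCC)
The largest has 1 vertex.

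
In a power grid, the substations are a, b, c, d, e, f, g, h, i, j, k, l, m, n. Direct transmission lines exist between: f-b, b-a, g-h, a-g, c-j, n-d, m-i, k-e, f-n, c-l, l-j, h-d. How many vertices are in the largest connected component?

7

Starting from i we can reach i, m. That is one component of size 2.
Starting from e we can reach e, k. That is one component of size 2.
Starting from c we can reach c, j, l. That is one component of size 3.
Starting from a we can reach a, b, d, f, g, h, n. That is one component of size 7.
The largest has 7 vertices.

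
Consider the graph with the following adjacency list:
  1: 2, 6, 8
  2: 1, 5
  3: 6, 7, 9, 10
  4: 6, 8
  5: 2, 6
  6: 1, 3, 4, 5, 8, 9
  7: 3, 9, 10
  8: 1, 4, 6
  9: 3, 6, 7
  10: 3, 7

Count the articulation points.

1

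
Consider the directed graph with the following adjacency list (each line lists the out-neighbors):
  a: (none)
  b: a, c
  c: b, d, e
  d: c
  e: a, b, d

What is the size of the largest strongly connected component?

4

{b, c, d, e} are all mutually reachable — one SCC of size 4.
{a} is an SCC by itself.
The largest has 4 vertices.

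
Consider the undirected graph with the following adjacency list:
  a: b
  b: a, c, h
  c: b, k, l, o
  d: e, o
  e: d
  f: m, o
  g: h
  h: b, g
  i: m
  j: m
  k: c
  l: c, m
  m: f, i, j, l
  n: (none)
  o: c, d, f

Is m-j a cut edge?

Removing m-j leaves no path between m and j: the component count goes from 2 to 3. So it is a bridge.

Yes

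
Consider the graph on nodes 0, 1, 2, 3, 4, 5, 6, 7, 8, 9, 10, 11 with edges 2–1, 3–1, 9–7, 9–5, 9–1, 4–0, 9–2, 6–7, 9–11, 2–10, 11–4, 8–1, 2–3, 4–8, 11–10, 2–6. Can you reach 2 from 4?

Yes

From 4 we can reach 0, 1, 2, 3, 4, 5, 6, 7, 8, 9, 10, 11, which includes 2.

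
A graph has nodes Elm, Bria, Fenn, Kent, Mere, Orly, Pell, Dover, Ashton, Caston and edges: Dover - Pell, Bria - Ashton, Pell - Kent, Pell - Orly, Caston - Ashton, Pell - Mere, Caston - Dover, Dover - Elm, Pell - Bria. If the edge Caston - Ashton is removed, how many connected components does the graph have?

Caston and Ashton are still connected via Caston-Dover-Pell-Bria-Ashton, so the component count stays at 2.

2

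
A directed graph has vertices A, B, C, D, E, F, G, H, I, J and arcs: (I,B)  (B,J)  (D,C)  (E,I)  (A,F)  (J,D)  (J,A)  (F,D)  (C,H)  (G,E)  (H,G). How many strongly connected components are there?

1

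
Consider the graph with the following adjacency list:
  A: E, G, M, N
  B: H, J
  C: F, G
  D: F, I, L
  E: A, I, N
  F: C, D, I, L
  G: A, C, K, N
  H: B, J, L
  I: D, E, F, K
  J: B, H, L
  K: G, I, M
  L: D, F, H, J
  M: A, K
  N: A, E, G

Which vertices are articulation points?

Removing L increases the component count from 1 to 2, so L is a cut vertex.
By contrast removing D leaves 1 component; it is not a cut vertex. No other vertex is a cut vertex either.

L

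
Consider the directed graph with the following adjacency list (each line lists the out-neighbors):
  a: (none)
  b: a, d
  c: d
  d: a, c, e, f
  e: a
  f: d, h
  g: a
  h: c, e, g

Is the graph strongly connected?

There is no directed path from d to b, so the graph is not strongly connected.

No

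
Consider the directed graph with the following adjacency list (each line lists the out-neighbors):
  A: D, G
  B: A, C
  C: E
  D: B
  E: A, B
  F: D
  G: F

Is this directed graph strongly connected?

From A we can reach every vertex (A, B, C, D, E, F, G), and every vertex can reach A (A, B, C, D, E, F, G). So the whole graph is one strongly connected component.

Yes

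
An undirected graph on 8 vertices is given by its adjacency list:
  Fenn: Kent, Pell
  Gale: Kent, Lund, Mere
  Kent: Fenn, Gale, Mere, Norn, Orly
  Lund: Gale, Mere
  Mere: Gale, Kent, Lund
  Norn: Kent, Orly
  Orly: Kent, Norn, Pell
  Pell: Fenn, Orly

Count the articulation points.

Removing Kent increases the component count from 1 to 2, so Kent is a cut vertex.
By contrast removing Pell leaves 1 component; it is not a cut vertex. No other vertex is a cut vertex either.

1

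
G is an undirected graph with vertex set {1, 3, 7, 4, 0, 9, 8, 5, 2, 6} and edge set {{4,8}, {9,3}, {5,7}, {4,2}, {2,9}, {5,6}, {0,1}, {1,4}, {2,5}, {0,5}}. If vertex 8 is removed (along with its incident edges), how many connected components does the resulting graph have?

1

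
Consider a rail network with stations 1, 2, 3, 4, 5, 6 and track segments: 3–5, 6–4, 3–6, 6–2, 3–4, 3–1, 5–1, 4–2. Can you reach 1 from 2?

Yes

From 2 we can reach 1, 2, 3, 4, 5, 6, which includes 1.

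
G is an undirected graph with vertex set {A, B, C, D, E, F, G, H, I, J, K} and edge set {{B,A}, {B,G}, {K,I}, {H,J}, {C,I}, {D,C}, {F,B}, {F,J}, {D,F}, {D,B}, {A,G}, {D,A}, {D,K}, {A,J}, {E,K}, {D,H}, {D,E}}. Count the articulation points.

1

Removing D increases the component count from 1 to 2, so D is a cut vertex.
By contrast removing G leaves 1 component; it is not a cut vertex. No other vertex is a cut vertex either.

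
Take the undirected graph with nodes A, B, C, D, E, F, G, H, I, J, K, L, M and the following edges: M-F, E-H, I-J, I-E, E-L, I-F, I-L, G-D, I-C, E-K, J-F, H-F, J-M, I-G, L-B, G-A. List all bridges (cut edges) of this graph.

A-G, B-L, C-I, D-G, E-K, G-I

The edges on the cycle I-E-L-I are not bridges since each lies on that cycle.
But removing E-K disconnects E from K; removing G-A disconnects G from A; removing I-G disconnects I from G; removing D-G disconnects D from G — these are bridges.
In total 6 edges are bridges.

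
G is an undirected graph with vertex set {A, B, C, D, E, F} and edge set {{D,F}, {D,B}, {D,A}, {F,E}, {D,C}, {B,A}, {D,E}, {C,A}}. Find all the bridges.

none

The edges on the cycle D-F-E-D are not bridges since each lies on that cycle.
Every edge lies on some cycle, so there are no bridges.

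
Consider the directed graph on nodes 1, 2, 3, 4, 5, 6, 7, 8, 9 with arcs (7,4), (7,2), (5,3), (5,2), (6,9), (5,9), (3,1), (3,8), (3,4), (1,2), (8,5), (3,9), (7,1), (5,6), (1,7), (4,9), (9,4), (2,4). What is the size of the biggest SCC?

{3, 5, 8} are all mutually reachable — one SCC of size 3.
{4, 9} are all mutually reachable — one SCC of size 2.
{1, 7} are all mutually reachable — one SCC of size 2.
{2} is an SCC by itself.
{6} is an SCC by itself.
The largest has 3 vertices.

3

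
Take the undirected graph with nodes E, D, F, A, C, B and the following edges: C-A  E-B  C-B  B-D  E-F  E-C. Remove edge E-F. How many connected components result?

Before removal there is 1 component.
E-F is a bridge — removing it separates E's side from F's side.
After removal: 2 components.

2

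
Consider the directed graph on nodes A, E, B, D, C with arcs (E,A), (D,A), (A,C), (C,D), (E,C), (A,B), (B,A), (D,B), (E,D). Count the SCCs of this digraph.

2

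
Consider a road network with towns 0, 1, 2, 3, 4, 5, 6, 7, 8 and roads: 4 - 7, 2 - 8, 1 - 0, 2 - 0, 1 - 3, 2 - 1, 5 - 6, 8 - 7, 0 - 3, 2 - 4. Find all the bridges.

5-6

The edges on the cycle 2-8-7-4-2 are not bridges since each lies on that cycle.
But removing 6 - 5 disconnects 6 from 5 — this is a bridge.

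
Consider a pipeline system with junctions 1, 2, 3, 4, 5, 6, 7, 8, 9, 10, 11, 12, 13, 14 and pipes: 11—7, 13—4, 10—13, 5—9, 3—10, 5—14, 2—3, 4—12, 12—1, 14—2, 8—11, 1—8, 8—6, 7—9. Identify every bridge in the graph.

6-8

The edges on the cycle 5-14-2-3-10-13-4-12-1-8-11-7-9-5 are not bridges since each lies on that cycle.
But removing 8—6 disconnects 8 from 6 — this is a bridge.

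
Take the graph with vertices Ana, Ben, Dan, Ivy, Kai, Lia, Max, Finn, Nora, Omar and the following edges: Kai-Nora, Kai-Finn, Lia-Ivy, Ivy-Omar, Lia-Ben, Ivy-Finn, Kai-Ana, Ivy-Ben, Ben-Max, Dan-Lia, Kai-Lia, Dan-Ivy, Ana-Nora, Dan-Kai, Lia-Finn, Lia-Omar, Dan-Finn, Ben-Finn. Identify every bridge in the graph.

Ben-Max

The edges on the cycle Kai-Ana-Nora-Kai are not bridges since each lies on that cycle.
But removing Ben-Max disconnects Ben from Max — this is a bridge.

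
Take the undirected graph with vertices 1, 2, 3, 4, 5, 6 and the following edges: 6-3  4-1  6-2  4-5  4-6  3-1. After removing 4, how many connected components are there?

With 4 gone, the remaining components are: {5}; {1, 2, 3, 6}.
That is 2 components.

2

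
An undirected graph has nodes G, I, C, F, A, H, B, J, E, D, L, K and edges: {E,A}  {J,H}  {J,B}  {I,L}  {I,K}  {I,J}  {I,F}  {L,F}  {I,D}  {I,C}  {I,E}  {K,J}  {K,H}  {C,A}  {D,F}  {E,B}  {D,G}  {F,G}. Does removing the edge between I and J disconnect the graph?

No

After removing I-J, the path I-K-J still connects them, so the edge is not a bridge.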